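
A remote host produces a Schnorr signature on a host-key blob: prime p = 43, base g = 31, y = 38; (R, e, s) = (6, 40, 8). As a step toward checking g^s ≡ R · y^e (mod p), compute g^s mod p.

14

31^2 = 961 ≡ 15
31^4 ≡ 15^2 = 225 ≡ 10
31^8 ≡ 10^2 = 100 ≡ 14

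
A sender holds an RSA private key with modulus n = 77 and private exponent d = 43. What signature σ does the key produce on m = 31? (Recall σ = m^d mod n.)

3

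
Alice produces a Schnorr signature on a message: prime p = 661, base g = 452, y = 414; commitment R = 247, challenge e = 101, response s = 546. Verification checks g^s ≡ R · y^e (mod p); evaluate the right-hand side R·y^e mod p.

Squares mod 661: 414^1≡414, 414^2≡197, 414^4≡471, 414^8≡406, 414^16≡247, 414^32≡197, 414^64≡471
101 = 64 + 32 + 4 + 1, so 414^101 ≡ 471·197·471·414 ≡ 414 (mod 661)
R · y^e ≡ 247·414 = 102258 ≡ 464 (mod 661)

464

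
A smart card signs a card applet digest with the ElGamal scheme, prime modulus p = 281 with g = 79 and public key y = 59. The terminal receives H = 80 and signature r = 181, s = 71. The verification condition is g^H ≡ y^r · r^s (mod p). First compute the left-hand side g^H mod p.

165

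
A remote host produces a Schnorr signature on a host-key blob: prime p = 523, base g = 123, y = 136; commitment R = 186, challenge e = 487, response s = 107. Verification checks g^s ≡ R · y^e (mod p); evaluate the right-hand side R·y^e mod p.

136^2 = 18496 ≡ 191
136^4 ≡ 191^2 = 36481 ≡ 394
136^8 ≡ 394^2 = 155236 ≡ 428
136^16 ≡ 428^2 = 183184 ≡ 134
136^32 ≡ 134^2 = 17956 ≡ 174
136^64 ≡ 174^2 = 30276 ≡ 465
136^128 ≡ 465^2 = 216225 ≡ 226
136^256 ≡ 226^2 = 51076 ≡ 345
487 = 256 + 128 + 64 + 32 + 4 + 2 + 1, so 136^487 ≡ 345·226·465·174·394·191·136 ≡ 514 (mod 523)
R · y^e ≡ 186·514 = 95604 ≡ 418 (mod 523)

418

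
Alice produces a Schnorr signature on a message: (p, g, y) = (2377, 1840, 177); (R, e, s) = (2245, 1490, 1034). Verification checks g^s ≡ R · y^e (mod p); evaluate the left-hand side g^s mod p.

1128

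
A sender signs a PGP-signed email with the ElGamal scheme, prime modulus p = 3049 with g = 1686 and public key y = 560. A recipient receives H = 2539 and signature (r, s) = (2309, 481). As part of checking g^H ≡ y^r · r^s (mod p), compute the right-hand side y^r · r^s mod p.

2552

560^2309 mod 3049 = 2182
2309^481 mod 3049 = 616
y^r · r^s ≡ 2182·616 = 1344112 ≡ 2552 (mod 3049)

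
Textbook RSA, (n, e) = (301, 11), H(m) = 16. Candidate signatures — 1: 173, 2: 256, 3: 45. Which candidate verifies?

2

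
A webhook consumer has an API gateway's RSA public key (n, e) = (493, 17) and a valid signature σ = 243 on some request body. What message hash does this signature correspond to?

Squares mod 493: σ^1≡243, σ^2≡382, σ^4≡489, σ^8≡16, σ^16≡256
17 = 16 + 1, so σ^17 ≡ 256·243 ≡ 90 (mod 493)

90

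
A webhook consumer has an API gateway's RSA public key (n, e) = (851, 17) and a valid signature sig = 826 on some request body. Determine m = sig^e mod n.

626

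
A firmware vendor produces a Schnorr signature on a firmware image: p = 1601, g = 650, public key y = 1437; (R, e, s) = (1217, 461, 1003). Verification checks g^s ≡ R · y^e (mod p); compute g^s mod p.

1567

Squares mod 1601: 650^1≡650, 650^2≡1437, 650^4≡1280, 650^8≡577, 650^16≡1522, 650^32≡1438, 650^64≡953, 650^128≡442, 650^256≡42, 650^512≡163
1003 = 512 + 256 + 128 + 64 + 32 + 8 + 2 + 1, so 650^1003 ≡ 163·42·442·953·1438·577·1437·650 ≡ 1567 (mod 1601)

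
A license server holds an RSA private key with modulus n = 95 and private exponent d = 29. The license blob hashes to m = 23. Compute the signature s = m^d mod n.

73

Squares mod 95: m^1≡23, m^2≡54, m^4≡66, m^8≡81, m^16≡6
29 = 16 + 8 + 4 + 1, so m^29 ≡ 6·81·66·23 ≡ 73 (mod 95)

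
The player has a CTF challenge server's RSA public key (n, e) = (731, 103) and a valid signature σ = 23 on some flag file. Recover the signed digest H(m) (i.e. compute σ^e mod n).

σ^2 ≡ 23^2 = 529
σ^4 ≡ 529^2 = 279841 ≡ 599
σ^8 ≡ 599^2 = 358801 ≡ 611
σ^16 ≡ 611^2 = 373321 ≡ 511
σ^32 ≡ 511^2 = 261121 ≡ 154
σ^64 ≡ 154^2 = 23716 ≡ 324
103 = 64 + 32 + 4 + 2 + 1, so σ^103 ≡ 324·154·599·529·23 ≡ 354 (mod 731)

354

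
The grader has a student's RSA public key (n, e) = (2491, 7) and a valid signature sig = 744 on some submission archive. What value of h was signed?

552

Squares mod 2491: sig^1≡744, sig^2≡534, sig^4≡1182
7 = 4 + 2 + 1, so sig^7 ≡ 1182·534·744 ≡ 552 (mod 2491)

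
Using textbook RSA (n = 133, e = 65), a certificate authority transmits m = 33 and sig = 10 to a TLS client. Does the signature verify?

sig^2 ≡ 10^2 = 100
sig^4 ≡ 100^2 = 10000 ≡ 25
sig^8 ≡ 25^2 = 625 ≡ 93
sig^16 ≡ 93^2 = 8649 ≡ 4
sig^32 ≡ 4^2 = 16
sig^64 ≡ 16^2 = 256 ≡ 123
65 = 64 + 1, so sig^65 ≡ 123·10 ≡ 33 (mod 133)
Since 33 equals the digest 33, verification succeeds.

verifies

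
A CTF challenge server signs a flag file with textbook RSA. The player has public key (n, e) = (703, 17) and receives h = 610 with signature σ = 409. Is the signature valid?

valid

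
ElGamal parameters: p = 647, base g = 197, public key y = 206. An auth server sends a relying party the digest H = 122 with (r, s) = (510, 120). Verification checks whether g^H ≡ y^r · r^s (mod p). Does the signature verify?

Left side g^H mod p:
197^2 = 38809 ≡ 636
197^4 ≡ 636^2 = 404496 ≡ 121
197^8 ≡ 121^2 = 14641 ≡ 407
197^16 ≡ 407^2 = 165649 ≡ 17
197^32 ≡ 17^2 = 289
197^64 ≡ 289^2 = 83521 ≡ 58
122 = 64 + 32 + 16 + 8 + 2, so 197^122 ≡ 58·289·17·407·636 ≡ 14 (mod 647)
Right side y^r · r^s mod p:
206^2 = 42436 ≡ 381
206^4 ≡ 381^2 = 145161 ≡ 233
206^8 ≡ 233^2 = 54289 ≡ 588
206^16 ≡ 588^2 = 345744 ≡ 246
206^32 ≡ 246^2 = 60516 ≡ 345
206^64 ≡ 345^2 = 119025 ≡ 624
206^128 ≡ 624^2 = 389376 ≡ 529
206^256 ≡ 529^2 = 279841 ≡ 337
510 = 256 + 128 + 64 + 32 + 16 + 8 + 4 + 2, so 206^510 ≡ 337·529·624·345·246·588·233·381 ≡ 96 (mod 647)
510^2 = 260100 ≡ 6
510^4 ≡ 6^2 = 36
510^8 ≡ 36^2 = 1296 ≡ 2
510^16 ≡ 2^2 = 4
510^32 ≡ 4^2 = 16
510^64 ≡ 16^2 = 256
120 = 64 + 32 + 16 + 8, so 510^120 ≡ 256·16·4·2 ≡ 418 (mod 647)
96·418 = 40128 ≡ 14 (mod 647)
14 ≡ 14 (mod 647), so the signature is genuine.

verifies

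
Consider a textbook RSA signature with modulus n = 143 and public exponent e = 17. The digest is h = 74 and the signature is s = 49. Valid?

no

Squares mod 143: s^1≡49, s^2≡113, s^4≡42, s^8≡48, s^16≡16
17 = 16 + 1, so s^17 ≡ 16·49 ≡ 69 (mod 143)
s^17 mod 143 = 69, but h = 74.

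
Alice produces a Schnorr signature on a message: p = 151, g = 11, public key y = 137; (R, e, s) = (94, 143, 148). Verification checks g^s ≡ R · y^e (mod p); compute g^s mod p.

5

11^148 mod 151 = 5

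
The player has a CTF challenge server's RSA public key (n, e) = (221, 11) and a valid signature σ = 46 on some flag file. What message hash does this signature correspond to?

210

Squares mod 221: σ^1≡46, σ^2≡127, σ^4≡217, σ^8≡16
11 = 8 + 2 + 1, so σ^11 ≡ 16·127·46 ≡ 210 (mod 221)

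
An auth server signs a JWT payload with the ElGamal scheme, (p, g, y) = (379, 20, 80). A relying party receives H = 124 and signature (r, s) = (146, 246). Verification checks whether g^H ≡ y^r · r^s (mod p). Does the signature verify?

does not verify

Left side g^H mod p:
Squares mod 379: 20^1≡20, 20^2≡21, 20^4≡62, 20^8≡54, 20^16≡263, 20^32≡191, 20^64≡97
124 = 64 + 32 + 16 + 8 + 4, so 20^124 ≡ 97·191·263·54·62 ≡ 219 (mod 379)
Right side y^r · r^s mod p:
Squares mod 379: 80^1≡80, 80^2≡336, 80^4≡333, 80^8≡221, 80^16≡329, 80^32≡226, 80^64≡290, 80^128≡341
146 = 128 + 16 + 2, so 80^146 ≡ 341·329·336 ≡ 164 (mod 379)
Squares mod 379: 146^1≡146, 146^2≡92, 146^4≡126, 146^8≡337, 146^16≡248, 146^32≡106, 146^64≡245, 146^128≡143
246 = 128 + 64 + 32 + 16 + 4 + 2, so 146^246 ≡ 143·245·106·248·126·92 ≡ 159 (mod 379)
164·159 = 26076 ≡ 304 (mod 379)
219 ≠ 304, so verification fails.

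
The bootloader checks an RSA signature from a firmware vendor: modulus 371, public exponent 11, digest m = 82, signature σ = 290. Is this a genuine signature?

genuine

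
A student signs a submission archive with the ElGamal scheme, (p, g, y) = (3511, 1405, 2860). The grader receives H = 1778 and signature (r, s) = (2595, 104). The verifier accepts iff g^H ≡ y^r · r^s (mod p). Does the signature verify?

Left side g^H mod p:
Squares mod 3511: 1405^1≡1405, 1405^2≡843, 1405^4≡1427, 1405^8≡3460, 1405^16≡2601, 1405^32≡3015, 1405^64≡246, 1405^128≡829, 1405^256≡2596, 1405^512≡1607, 1405^1024≡1864
1778 = 1024 + 512 + 128 + 64 + 32 + 16 + 2, so 1405^1778 ≡ 1864·1607·829·246·3015·2601·843 ≡ 3403 (mod 3511)
Right side y^r · r^s mod p:
Squares mod 3511: 2860^1≡2860, 2860^2≡2481, 2860^4≡578, 2860^8≡539, 2860^16≡2619, 2860^32≡2178, 2860^64≡323, 2860^128≡2510, 2860^256≡1366, 2860^512≡1615, 2860^1024≡3063, 2860^2048≡577
2595 = 2048 + 512 + 32 + 2 + 1, so 2860^2595 ≡ 577·1615·2178·2481·2860 ≡ 2944 (mod 3511)
Squares mod 3511: 2595^1≡2595, 2595^2≡3438, 2595^4≡1818, 2595^8≡1273, 2595^16≡1958, 2595^32≡3263, 2595^64≡1817
104 = 64 + 32 + 8, so 2595^104 ≡ 1817·3263·1273 ≡ 34 (mod 3511)
2944·34 = 100096 ≡ 1788 (mod 3511)
3403 ≠ 1788, so verification fails.

does not verify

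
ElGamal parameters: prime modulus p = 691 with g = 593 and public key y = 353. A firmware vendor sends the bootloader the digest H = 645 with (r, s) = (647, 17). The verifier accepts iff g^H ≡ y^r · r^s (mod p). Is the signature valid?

valid

Left side g^H mod p:
593^645 mod 691 = 311
Right side y^r · r^s mod p:
353^647 mod 691 = 103
647^17 mod 691 = 372
103·372 = 38316 ≡ 311 (mod 691)
311 ≡ 311 (mod 691), so the signature is genuine.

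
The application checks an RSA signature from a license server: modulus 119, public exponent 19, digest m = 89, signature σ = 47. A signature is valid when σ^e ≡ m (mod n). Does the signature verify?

Squares mod 119: σ^1≡47, σ^2≡67, σ^4≡86, σ^8≡18, σ^16≡86
19 = 16 + 2 + 1, so σ^19 ≡ 86·67·47 ≡ 89 (mod 119)
σ^19 mod 119 = 89 matches m.

verifies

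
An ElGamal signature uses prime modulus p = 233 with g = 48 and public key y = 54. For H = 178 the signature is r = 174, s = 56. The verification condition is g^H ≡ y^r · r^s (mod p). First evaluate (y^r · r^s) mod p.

50

54^2 = 2916 ≡ 120
54^4 ≡ 120^2 = 14400 ≡ 187
54^8 ≡ 187^2 = 34969 ≡ 19
54^16 ≡ 19^2 = 361 ≡ 128
54^32 ≡ 128^2 = 16384 ≡ 74
54^64 ≡ 74^2 = 5476 ≡ 117
54^128 ≡ 117^2 = 13689 ≡ 175
174 = 128 + 32 + 8 + 4 + 2, so 54^174 ≡ 175·74·19·187·120 ≡ 144 (mod 233)
174^2 = 30276 ≡ 219
174^4 ≡ 219^2 = 47961 ≡ 196
174^8 ≡ 196^2 = 38416 ≡ 204
174^16 ≡ 204^2 = 41616 ≡ 142
174^32 ≡ 142^2 = 20164 ≡ 126
56 = 32 + 16 + 8, so 174^56 ≡ 126·142·204 ≡ 23 (mod 233)
y^r · r^s ≡ 144·23 = 3312 ≡ 50 (mod 233)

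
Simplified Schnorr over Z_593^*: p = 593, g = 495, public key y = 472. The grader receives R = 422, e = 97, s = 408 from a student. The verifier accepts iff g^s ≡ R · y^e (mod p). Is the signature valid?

valid

g^s mod p:
495^408 mod 593 = 148
R · y^e mod p:
472^97 mod 593 = 391
422·391 = 165002 ≡ 148 (mod 593)
148 ≡ 148 (mod 593); signature holds.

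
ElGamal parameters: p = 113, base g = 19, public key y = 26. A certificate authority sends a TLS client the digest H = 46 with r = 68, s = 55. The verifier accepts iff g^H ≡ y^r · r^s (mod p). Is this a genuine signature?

forged

Left side g^H mod p:
19^2 = 361 ≡ 22
19^4 ≡ 22^2 = 484 ≡ 32
19^8 ≡ 32^2 = 1024 ≡ 7
19^16 ≡ 7^2 = 49
19^32 ≡ 49^2 = 2401 ≡ 28
46 = 32 + 8 + 4 + 2, so 19^46 ≡ 28·7·32·22 ≡ 11 (mod 113)
Right side y^r · r^s mod p:
26^2 = 676 ≡ 111
26^4 ≡ 111^2 = 12321 ≡ 4
26^8 ≡ 4^2 = 16
26^16 ≡ 16^2 = 256 ≡ 30
26^32 ≡ 30^2 = 900 ≡ 109
26^64 ≡ 109^2 = 11881 ≡ 16
68 = 64 + 4, so 26^68 ≡ 16·4 ≡ 64 (mod 113)
68^2 = 4624 ≡ 104
68^4 ≡ 104^2 = 10816 ≡ 81
68^8 ≡ 81^2 = 6561 ≡ 7
68^16 ≡ 7^2 = 49
68^32 ≡ 49^2 = 2401 ≡ 28
55 = 32 + 16 + 4 + 2 + 1, so 68^55 ≡ 28·49·81·104·68 ≡ 108 (mod 113)
64·108 = 6912 ≡ 19 (mod 113)
11 ≠ 19, so verification fails.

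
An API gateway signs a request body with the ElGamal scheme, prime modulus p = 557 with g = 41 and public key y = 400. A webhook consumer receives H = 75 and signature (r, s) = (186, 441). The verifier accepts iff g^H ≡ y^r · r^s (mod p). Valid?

yes

Left side g^H mod p:
41^75 mod 557 = 308
Right side y^r · r^s mod p:
400^186 mod 557 = 261
186^441 mod 557 = 428
261·428 = 111708 ≡ 308 (mod 557)
308 ≡ 308 (mod 557), so the signature is genuine.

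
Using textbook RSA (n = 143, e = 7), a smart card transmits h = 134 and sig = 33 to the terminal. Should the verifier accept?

reject

sig^2 ≡ 33^2 = 1089 ≡ 88
sig^4 ≡ 88^2 = 7744 ≡ 22
7 = 4 + 2 + 1, so sig^7 ≡ 22·88·33 ≡ 110 (mod 143)
sig^7 mod 143 = 110, but h = 134.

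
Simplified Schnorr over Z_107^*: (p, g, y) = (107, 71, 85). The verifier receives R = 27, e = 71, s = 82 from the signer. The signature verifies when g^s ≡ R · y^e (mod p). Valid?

no

g^s mod p:
71^2 = 5041 ≡ 12
71^4 ≡ 12^2 = 144 ≡ 37
71^8 ≡ 37^2 = 1369 ≡ 85
71^16 ≡ 85^2 = 7225 ≡ 56
71^32 ≡ 56^2 = 3136 ≡ 33
71^64 ≡ 33^2 = 1089 ≡ 19
82 = 64 + 16 + 2, so 71^82 ≡ 19·56·12 ≡ 35 (mod 107)
R · y^e mod p:
85^2 = 7225 ≡ 56
85^4 ≡ 56^2 = 3136 ≡ 33
85^8 ≡ 33^2 = 1089 ≡ 19
85^16 ≡ 19^2 = 361 ≡ 40
85^32 ≡ 40^2 = 1600 ≡ 102
85^64 ≡ 102^2 = 10404 ≡ 25
71 = 64 + 4 + 2 + 1, so 85^71 ≡ 25·33·56·85 ≡ 100 (mod 107)
27·100 = 2700 ≡ 25 (mod 107)
35 ≠ 25; the check fails.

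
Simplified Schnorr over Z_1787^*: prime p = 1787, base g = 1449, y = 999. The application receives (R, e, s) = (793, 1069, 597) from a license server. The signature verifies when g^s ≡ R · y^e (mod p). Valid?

yes

g^s mod p:
1449^2 = 2099601 ≡ 1663
1449^4 ≡ 1663^2 = 2765569 ≡ 1080
1449^8 ≡ 1080^2 = 1166400 ≡ 1276
1449^16 ≡ 1276^2 = 1628176 ≡ 219
1449^32 ≡ 219^2 = 47961 ≡ 1499
1449^64 ≡ 1499^2 = 2247001 ≡ 742
1449^128 ≡ 742^2 = 550564 ≡ 168
1449^256 ≡ 168^2 = 28224 ≡ 1419
1449^512 ≡ 1419^2 = 2013561 ≡ 1399
597 = 512 + 64 + 16 + 4 + 1, so 1449^597 ≡ 1399·742·219·1080·1449 ≡ 1507 (mod 1787)
R · y^e mod p:
999^2 = 998001 ≡ 855
999^4 ≡ 855^2 = 731025 ≡ 142
999^8 ≡ 142^2 = 20164 ≡ 507
999^16 ≡ 507^2 = 257049 ≡ 1508
999^32 ≡ 1508^2 = 2274064 ≡ 1000
999^64 ≡ 1000^2 = 1000000 ≡ 1067
999^128 ≡ 1067^2 = 1138489 ≡ 170
999^256 ≡ 170^2 = 28900 ≡ 308
999^512 ≡ 308^2 = 94864 ≡ 153
999^1024 ≡ 153^2 = 23409 ≡ 178
1069 = 1024 + 32 + 8 + 4 + 1, so 999^1069 ≡ 178·1000·507·142·999 ≡ 554 (mod 1787)
793·554 = 439322 ≡ 1507 (mod 1787)
1507 ≡ 1507 (mod 1787); signature holds.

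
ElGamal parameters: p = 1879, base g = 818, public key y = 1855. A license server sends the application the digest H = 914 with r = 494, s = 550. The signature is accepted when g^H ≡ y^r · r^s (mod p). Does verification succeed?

passes

Left side g^H mod p:
818^2 = 669124 ≡ 200
818^4 ≡ 200^2 = 40000 ≡ 541
818^8 ≡ 541^2 = 292681 ≡ 1436
818^16 ≡ 1436^2 = 2062096 ≡ 833
818^32 ≡ 833^2 = 693889 ≡ 538
818^64 ≡ 538^2 = 289444 ≡ 78
818^128 ≡ 78^2 = 6084 ≡ 447
818^256 ≡ 447^2 = 199809 ≡ 635
818^512 ≡ 635^2 = 403225 ≡ 1119
914 = 512 + 256 + 128 + 16 + 2, so 818^914 ≡ 1119·635·447·833·200 ≡ 1165 (mod 1879)
Right side y^r · r^s mod p:
1855^2 = 3441025 ≡ 576
1855^4 ≡ 576^2 = 331776 ≡ 1072
1855^8 ≡ 1072^2 = 1149184 ≡ 1115
1855^16 ≡ 1115^2 = 1243225 ≡ 1206
1855^32 ≡ 1206^2 = 1454436 ≡ 90
1855^64 ≡ 90^2 = 8100 ≡ 584
1855^128 ≡ 584^2 = 341056 ≡ 957
1855^256 ≡ 957^2 = 915849 ≡ 776
494 = 256 + 128 + 64 + 32 + 8 + 4 + 2, so 1855^494 ≡ 776·957·584·90·1115·1072·576 ≡ 1190 (mod 1879)
494^2 = 244036 ≡ 1645
494^4 ≡ 1645^2 = 2706025 ≡ 265
494^8 ≡ 265^2 = 70225 ≡ 702
494^16 ≡ 702^2 = 492804 ≡ 506
494^32 ≡ 506^2 = 256036 ≡ 492
494^64 ≡ 492^2 = 242064 ≡ 1552
494^128 ≡ 1552^2 = 2408704 ≡ 1705
494^256 ≡ 1705^2 = 2907025 ≡ 212
494^512 ≡ 212^2 = 44944 ≡ 1727
550 = 512 + 32 + 4 + 2, so 494^550 ≡ 1727·492·265·1645 ≡ 751 (mod 1879)
1190·751 = 893690 ≡ 1165 (mod 1879)
1165 ≡ 1165 (mod 1879), so the signature is genuine.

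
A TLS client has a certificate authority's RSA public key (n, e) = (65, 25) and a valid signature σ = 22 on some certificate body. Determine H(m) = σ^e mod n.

σ^25 mod 65 = 22

22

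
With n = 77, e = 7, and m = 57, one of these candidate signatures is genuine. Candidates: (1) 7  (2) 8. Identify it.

Candidate 1: 7^2 = 49; 7^4 ≡ 49^2 = 2401 ≡ 14; 7 = 4 + 2 + 1, so 7^7 ≡ 14·49·7 ≡ 28 (mod 77)
Candidate 2: 8^2 = 64; 8^4 ≡ 64^2 = 4096 ≡ 15; 7 = 4 + 2 + 1, so 8^7 ≡ 15·64·8 ≡ 57 (mod 77)
  → matches m = 57

2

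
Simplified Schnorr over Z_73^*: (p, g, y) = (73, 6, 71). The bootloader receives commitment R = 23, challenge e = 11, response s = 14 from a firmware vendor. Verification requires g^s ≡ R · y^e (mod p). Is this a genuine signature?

g^s mod p:
Squares mod 73: 6^1≡6, 6^2≡36, 6^4≡55, 6^8≡32
14 = 8 + 4 + 2, so 6^14 ≡ 32·55·36 ≡ 69 (mod 73)
R · y^e mod p:
Squares mod 73: 71^1≡71, 71^2≡4, 71^4≡16, 71^8≡37
11 = 8 + 2 + 1, so 71^11 ≡ 37·4·71 ≡ 69 (mod 73)
23·69 = 1587 ≡ 54 (mod 73)
69 ≠ 54; the check fails.

forged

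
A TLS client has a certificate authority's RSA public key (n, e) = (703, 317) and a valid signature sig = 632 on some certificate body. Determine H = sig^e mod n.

Squares mod 703: sig^1≡632, sig^2≡120, sig^4≡340, sig^8≡308, sig^16≡662, sig^32≡275, sig^64≡404, sig^128≡120, sig^256≡340
317 = 256 + 32 + 16 + 8 + 4 + 1, so sig^317 ≡ 340·275·662·308·340·632 ≡ 139 (mod 703)

139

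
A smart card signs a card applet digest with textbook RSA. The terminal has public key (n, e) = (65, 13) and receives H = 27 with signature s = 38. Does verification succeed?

Squares mod 65: s^1≡38, s^2≡14, s^4≡1, s^8≡1
13 = 8 + 4 + 1, so s^13 ≡ 1·1·38 ≡ 38 (mod 65)
The recovered value 38 does not match the digest 27.

fails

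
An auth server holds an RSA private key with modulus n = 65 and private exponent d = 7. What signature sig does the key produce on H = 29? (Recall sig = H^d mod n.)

29

H^7 mod 65 = 29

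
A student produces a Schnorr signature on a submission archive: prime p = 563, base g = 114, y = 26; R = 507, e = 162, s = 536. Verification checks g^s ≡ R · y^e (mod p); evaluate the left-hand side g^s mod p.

325

114^2 = 12996 ≡ 47
114^4 ≡ 47^2 = 2209 ≡ 520
114^8 ≡ 520^2 = 270400 ≡ 160
114^16 ≡ 160^2 = 25600 ≡ 265
114^32 ≡ 265^2 = 70225 ≡ 413
114^64 ≡ 413^2 = 170569 ≡ 543
114^128 ≡ 543^2 = 294849 ≡ 400
114^256 ≡ 400^2 = 160000 ≡ 108
114^512 ≡ 108^2 = 11664 ≡ 404
536 = 512 + 16 + 8, so 114^536 ≡ 404·265·160 ≡ 325 (mod 563)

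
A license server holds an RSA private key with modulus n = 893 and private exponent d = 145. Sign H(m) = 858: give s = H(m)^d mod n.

136

(H(m))^145 mod 893 = 136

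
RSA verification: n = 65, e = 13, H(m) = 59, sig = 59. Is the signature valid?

valid

sig^2 ≡ 59^2 = 3481 ≡ 36
sig^4 ≡ 36^2 = 1296 ≡ 61
sig^8 ≡ 61^2 = 3721 ≡ 16
13 = 8 + 4 + 1, so sig^13 ≡ 16·61·59 ≡ 59 (mod 65)
sig^13 mod 65 = 59 matches H(m).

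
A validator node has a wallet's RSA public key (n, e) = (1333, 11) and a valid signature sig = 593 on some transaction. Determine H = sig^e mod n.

562

sig^2 ≡ 593^2 = 351649 ≡ 1070
sig^4 ≡ 1070^2 = 1144900 ≡ 1186
sig^8 ≡ 1186^2 = 1406596 ≡ 281
11 = 8 + 2 + 1, so sig^11 ≡ 281·1070·593 ≡ 562 (mod 1333)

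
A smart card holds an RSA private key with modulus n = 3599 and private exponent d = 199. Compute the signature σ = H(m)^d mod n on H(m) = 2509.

1426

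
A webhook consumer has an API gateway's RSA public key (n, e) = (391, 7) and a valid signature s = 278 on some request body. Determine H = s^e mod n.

82

Squares mod 391: s^1≡278, s^2≡257, s^4≡361
7 = 4 + 2 + 1, so s^7 ≡ 361·257·278 ≡ 82 (mod 391)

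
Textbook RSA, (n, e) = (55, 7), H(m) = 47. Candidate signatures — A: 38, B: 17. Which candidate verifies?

Candidate A: 38^2 = 1444 ≡ 14; 38^4 ≡ 14^2 = 196 ≡ 31; 7 = 4 + 2 + 1, so 38^7 ≡ 31·14·38 ≡ 47 (mod 55)
  → matches H(m) = 47
Candidate B: 17^2 = 289 ≡ 14; 17^4 ≡ 14^2 = 196 ≡ 31; 7 = 4 + 2 + 1, so 17^7 ≡ 31·14·17 ≡ 8 (mod 55)

A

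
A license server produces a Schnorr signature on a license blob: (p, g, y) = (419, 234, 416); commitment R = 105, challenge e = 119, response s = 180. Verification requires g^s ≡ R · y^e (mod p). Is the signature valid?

invalid

g^s mod p:
234^2 = 54756 ≡ 286
234^4 ≡ 286^2 = 81796 ≡ 91
234^8 ≡ 91^2 = 8281 ≡ 320
234^16 ≡ 320^2 = 102400 ≡ 164
234^32 ≡ 164^2 = 26896 ≡ 80
234^64 ≡ 80^2 = 6400 ≡ 115
234^128 ≡ 115^2 = 13225 ≡ 236
180 = 128 + 32 + 16 + 4, so 234^180 ≡ 236·80·164·91 ≡ 190 (mod 419)
R · y^e mod p:
416^2 = 173056 ≡ 9
416^4 ≡ 9^2 = 81
416^8 ≡ 81^2 = 6561 ≡ 276
416^16 ≡ 276^2 = 76176 ≡ 337
416^32 ≡ 337^2 = 113569 ≡ 20
416^64 ≡ 20^2 = 400
119 = 64 + 32 + 16 + 4 + 2 + 1, so 416^119 ≡ 400·20·337·81·9·416 ≡ 78 (mod 419)
105·78 = 8190 ≡ 229 (mod 419)
190 ≠ 229; the check fails.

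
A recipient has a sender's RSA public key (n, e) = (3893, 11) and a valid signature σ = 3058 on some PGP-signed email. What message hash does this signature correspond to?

Squares mod 3893: σ^1≡3058, σ^2≡378, σ^4≡2736, σ^8≡3350
11 = 8 + 2 + 1, so σ^11 ≡ 3350·378·3058 ≡ 1658 (mod 3893)

1658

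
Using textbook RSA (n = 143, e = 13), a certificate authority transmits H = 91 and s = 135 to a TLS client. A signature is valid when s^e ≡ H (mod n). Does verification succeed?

s^2 ≡ 135^2 = 18225 ≡ 64
s^4 ≡ 64^2 = 4096 ≡ 92
s^8 ≡ 92^2 = 8464 ≡ 27
13 = 8 + 4 + 1, so s^13 ≡ 27·92·135 ≡ 5 (mod 143)
s^13 mod 143 = 5, but H = 91.

fails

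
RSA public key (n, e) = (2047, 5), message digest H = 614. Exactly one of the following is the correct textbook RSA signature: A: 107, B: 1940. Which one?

Candidate A: 107^2 = 11449 ≡ 1214; 107^4 ≡ 1214^2 = 1473796 ≡ 2003; 5 = 4 + 1, so 107^5 ≡ 2003·107 ≡ 1433 (mod 2047)
Candidate B: 1940^2 = 3763600 ≡ 1214; 1940^4 ≡ 1214^2 = 1473796 ≡ 2003; 5 = 4 + 1, so 1940^5 ≡ 2003·1940 ≡ 614 (mod 2047)
  → matches H = 614

B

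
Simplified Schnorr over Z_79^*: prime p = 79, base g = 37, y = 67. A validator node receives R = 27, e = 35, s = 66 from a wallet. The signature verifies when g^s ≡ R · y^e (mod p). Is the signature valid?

invalid

g^s mod p:
37^66 mod 79 = 18
R · y^e mod p:
67^35 mod 79 = 52
27·52 = 1404 ≡ 61 (mod 79)
18 ≠ 61; the check fails.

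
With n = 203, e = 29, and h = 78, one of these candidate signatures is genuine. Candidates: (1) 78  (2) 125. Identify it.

1

Candidate 1: 78^2 = 6084 ≡ 197; 78^4 ≡ 197^2 = 38809 ≡ 36; 78^8 ≡ 36^2 = 1296 ≡ 78; 78^16 ≡ 78^2 = 6084 ≡ 197; 29 = 16 + 8 + 4 + 1, so 78^29 ≡ 197·78·36·78 ≡ 78 (mod 203)
  → matches h = 78
Candidate 2: 125^2 = 15625 ≡ 197; 125^4 ≡ 197^2 = 38809 ≡ 36; 125^8 ≡ 36^2 = 1296 ≡ 78; 125^16 ≡ 78^2 = 6084 ≡ 197; 29 = 16 + 8 + 4 + 1, so 125^29 ≡ 197·78·36·125 ≡ 125 (mod 203)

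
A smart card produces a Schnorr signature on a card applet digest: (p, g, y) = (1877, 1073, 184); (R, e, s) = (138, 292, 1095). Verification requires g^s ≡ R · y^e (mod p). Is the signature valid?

g^s mod p:
1073^1095 mod 1877 = 1140
R · y^e mod p:
184^292 mod 1877 = 1192
138·1192 = 164496 ≡ 1197 (mod 1877)
1140 ≠ 1197; the check fails.

invalid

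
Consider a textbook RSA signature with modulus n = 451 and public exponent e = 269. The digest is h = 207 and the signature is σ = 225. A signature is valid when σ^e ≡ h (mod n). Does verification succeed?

passes

σ^269 mod 451 = 207
Since 207 equals the digest 207, verification succeeds.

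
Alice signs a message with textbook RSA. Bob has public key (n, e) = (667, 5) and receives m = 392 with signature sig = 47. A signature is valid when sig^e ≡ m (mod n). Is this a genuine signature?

sig^2 ≡ 47^2 = 2209 ≡ 208
sig^4 ≡ 208^2 = 43264 ≡ 576
5 = 4 + 1, so sig^5 ≡ 576·47 ≡ 392 (mod 667)
Since 392 equals the digest 392, verification succeeds.

genuine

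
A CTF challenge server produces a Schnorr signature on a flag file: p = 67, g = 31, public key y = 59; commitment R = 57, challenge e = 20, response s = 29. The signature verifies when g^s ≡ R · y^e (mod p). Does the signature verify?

g^s mod p:
Squares mod 67: 31^1≡31, 31^2≡23, 31^4≡60, 31^8≡49, 31^16≡56
29 = 16 + 8 + 4 + 1, so 31^29 ≡ 56·49·60·31 ≡ 48 (mod 67)
R · y^e mod p:
Squares mod 67: 59^1≡59, 59^2≡64, 59^4≡9, 59^8≡14, 59^16≡62
20 = 16 + 4, so 59^20 ≡ 62·9 ≡ 22 (mod 67)
57·22 = 1254 ≡ 48 (mod 67)
48 ≡ 48 (mod 67); signature holds.

verifies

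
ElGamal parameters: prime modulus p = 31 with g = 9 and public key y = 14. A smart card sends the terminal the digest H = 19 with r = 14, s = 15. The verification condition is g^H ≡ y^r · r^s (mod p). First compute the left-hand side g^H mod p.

20

Squares mod 31: 9^1≡9, 9^2≡19, 9^4≡20, 9^8≡28, 9^16≡9
19 = 16 + 2 + 1, so 9^19 ≡ 9·19·9 ≡ 20 (mod 31)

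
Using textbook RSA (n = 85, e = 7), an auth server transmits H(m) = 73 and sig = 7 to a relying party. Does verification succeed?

fails

sig^2 ≡ 7^2 = 49
sig^4 ≡ 49^2 = 2401 ≡ 21
7 = 4 + 2 + 1, so sig^7 ≡ 21·49·7 ≡ 63 (mod 85)
The recovered value 63 does not match the digest 73.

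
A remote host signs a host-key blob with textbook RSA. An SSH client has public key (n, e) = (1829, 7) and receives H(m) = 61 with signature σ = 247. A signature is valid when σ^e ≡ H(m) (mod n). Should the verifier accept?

accept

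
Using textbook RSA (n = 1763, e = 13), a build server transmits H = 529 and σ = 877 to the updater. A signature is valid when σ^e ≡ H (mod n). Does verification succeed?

passes

σ^2 ≡ 877^2 = 769129 ≡ 461
σ^4 ≡ 461^2 = 212521 ≡ 961
σ^8 ≡ 961^2 = 923521 ≡ 1472
13 = 8 + 4 + 1, so σ^13 ≡ 1472·961·877 ≡ 529 (mod 1763)
Since 529 equals the digest 529, verification succeeds.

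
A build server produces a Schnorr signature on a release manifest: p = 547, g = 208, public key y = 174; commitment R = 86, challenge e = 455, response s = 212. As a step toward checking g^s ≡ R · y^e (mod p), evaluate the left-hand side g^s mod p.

208^2 = 43264 ≡ 51
208^4 ≡ 51^2 = 2601 ≡ 413
208^8 ≡ 413^2 = 170569 ≡ 452
208^16 ≡ 452^2 = 204304 ≡ 273
208^32 ≡ 273^2 = 74529 ≡ 137
208^64 ≡ 137^2 = 18769 ≡ 171
208^128 ≡ 171^2 = 29241 ≡ 250
212 = 128 + 64 + 16 + 4, so 208^212 ≡ 250·171·273·413 ≡ 158 (mod 547)

158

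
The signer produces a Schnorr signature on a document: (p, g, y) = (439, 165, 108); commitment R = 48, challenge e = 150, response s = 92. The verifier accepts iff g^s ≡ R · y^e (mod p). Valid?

no

g^s mod p:
Squares mod 439: 165^1≡165, 165^2≡7, 165^4≡49, 165^8≡206, 165^16≡292, 165^32≡98, 165^64≡385
92 = 64 + 16 + 8 + 4, so 165^92 ≡ 385·292·206·49 ≡ 331 (mod 439)
R · y^e mod p:
Squares mod 439: 108^1≡108, 108^2≡250, 108^4≡162, 108^8≡343, 108^16≡436, 108^32≡9, 108^64≡81, 108^128≡415
150 = 128 + 16 + 4 + 2, so 108^150 ≡ 415·436·162·250 ≡ 162 (mod 439)
48·162 = 7776 ≡ 313 (mod 439)
331 ≠ 313; the check fails.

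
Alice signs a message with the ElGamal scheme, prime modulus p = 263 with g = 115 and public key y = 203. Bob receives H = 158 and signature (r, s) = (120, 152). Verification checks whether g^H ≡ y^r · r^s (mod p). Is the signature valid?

Left side g^H mod p:
Squares mod 263: 115^1≡115, 115^2≡75, 115^4≡102, 115^8≡147, 115^16≡43, 115^32≡8, 115^64≡64, 115^128≡151
158 = 128 + 16 + 8 + 4 + 2, so 115^158 ≡ 151·43·147·102·75 ≡ 223 (mod 263)
Right side y^r · r^s mod p:
Squares mod 263: 203^1≡203, 203^2≡181, 203^4≡149, 203^8≡109, 203^16≡46, 203^32≡12, 203^64≡144
120 = 64 + 32 + 16 + 8, so 203^120 ≡ 144·12·46·109 ≡ 183 (mod 263)
Squares mod 263: 120^1≡120, 120^2≡198, 120^4≡17, 120^8≡26, 120^16≡150, 120^32≡145, 120^64≡248, 120^128≡225
152 = 128 + 16 + 8, so 120^152 ≡ 225·150·26 ≡ 132 (mod 263)
183·132 = 24156 ≡ 223 (mod 263)
223 ≡ 223 (mod 263), so the signature is genuine.

valid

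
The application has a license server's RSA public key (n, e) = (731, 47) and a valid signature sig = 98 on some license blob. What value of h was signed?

sig^2 ≡ 98^2 = 9604 ≡ 101
sig^4 ≡ 101^2 = 10201 ≡ 698
sig^8 ≡ 698^2 = 487204 ≡ 358
sig^16 ≡ 358^2 = 128164 ≡ 239
sig^32 ≡ 239^2 = 57121 ≡ 103
47 = 32 + 8 + 4 + 2 + 1, so sig^47 ≡ 103·358·698·101·98 ≡ 378 (mod 731)

378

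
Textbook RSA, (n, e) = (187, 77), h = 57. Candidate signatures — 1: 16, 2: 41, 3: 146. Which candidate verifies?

2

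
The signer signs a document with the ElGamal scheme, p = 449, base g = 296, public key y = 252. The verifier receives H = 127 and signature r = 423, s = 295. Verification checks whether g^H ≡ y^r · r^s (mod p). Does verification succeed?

Left side g^H mod p:
296^2 = 87616 ≡ 61
296^4 ≡ 61^2 = 3721 ≡ 129
296^8 ≡ 129^2 = 16641 ≡ 28
296^16 ≡ 28^2 = 784 ≡ 335
296^32 ≡ 335^2 = 112225 ≡ 424
296^64 ≡ 424^2 = 179776 ≡ 176
127 = 64 + 32 + 16 + 8 + 4 + 2 + 1, so 296^127 ≡ 176·424·335·28·129·61·296 ≡ 226 (mod 449)
Right side y^r · r^s mod p:
252^2 = 63504 ≡ 195
252^4 ≡ 195^2 = 38025 ≡ 309
252^8 ≡ 309^2 = 95481 ≡ 293
252^16 ≡ 293^2 = 85849 ≡ 90
252^32 ≡ 90^2 = 8100 ≡ 18
252^64 ≡ 18^2 = 324
252^128 ≡ 324^2 = 104976 ≡ 359
252^256 ≡ 359^2 = 128881 ≡ 18
423 = 256 + 128 + 32 + 4 + 2 + 1, so 252^423 ≡ 18·359·18·309·195·252 ≡ 348 (mod 449)
423^2 = 178929 ≡ 227
423^4 ≡ 227^2 = 51529 ≡ 343
423^8 ≡ 343^2 = 117649 ≡ 11
423^16 ≡ 11^2 = 121
423^32 ≡ 121^2 = 14641 ≡ 273
423^64 ≡ 273^2 = 74529 ≡ 444
423^128 ≡ 444^2 = 197136 ≡ 25
423^256 ≡ 25^2 = 625 ≡ 176
295 = 256 + 32 + 4 + 2 + 1, so 423^295 ≡ 176·273·343·227·423 ≡ 326 (mod 449)
348·326 = 113448 ≡ 300 (mod 449)
226 ≠ 300, so verification fails.

fails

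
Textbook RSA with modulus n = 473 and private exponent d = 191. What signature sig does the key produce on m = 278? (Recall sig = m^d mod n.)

m^2 ≡ 278^2 = 77284 ≡ 185
m^4 ≡ 185^2 = 34225 ≡ 169
m^8 ≡ 169^2 = 28561 ≡ 181
m^16 ≡ 181^2 = 32761 ≡ 124
m^32 ≡ 124^2 = 15376 ≡ 240
m^64 ≡ 240^2 = 57600 ≡ 367
m^128 ≡ 367^2 = 134689 ≡ 357
191 = 128 + 32 + 16 + 8 + 4 + 2 + 1, so m^191 ≡ 357·240·124·181·169·185·278 ≡ 245 (mod 473)

245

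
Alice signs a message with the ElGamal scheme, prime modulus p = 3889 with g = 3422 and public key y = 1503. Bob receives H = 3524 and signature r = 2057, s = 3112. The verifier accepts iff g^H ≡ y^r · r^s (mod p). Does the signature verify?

verifies

Left side g^H mod p:
3422^2 = 11710084 ≡ 305
3422^4 ≡ 305^2 = 93025 ≡ 3578
3422^8 ≡ 3578^2 = 12802084 ≡ 3385
3422^16 ≡ 3385^2 = 11458225 ≡ 1231
3422^32 ≡ 1231^2 = 1515361 ≡ 2540
3422^64 ≡ 2540^2 = 6451600 ≡ 3638
3422^128 ≡ 3638^2 = 13235044 ≡ 777
3422^256 ≡ 777^2 = 603729 ≡ 934
3422^512 ≡ 934^2 = 872356 ≡ 1220
3422^1024 ≡ 1220^2 = 1488400 ≡ 2802
3422^2048 ≡ 2802^2 = 7851204 ≡ 3202
3524 = 2048 + 1024 + 256 + 128 + 64 + 4, so 3422^3524 ≡ 3202·2802·934·777·3638·3578 ≡ 2689 (mod 3889)
Right side y^r · r^s mod p:
1503^2 = 2259009 ≡ 3389
1503^4 ≡ 3389^2 = 11485321 ≡ 1104
1503^8 ≡ 1104^2 = 1218816 ≡ 1559
1503^16 ≡ 1559^2 = 2430481 ≡ 3745
1503^32 ≡ 3745^2 = 14025025 ≡ 1291
1503^64 ≡ 1291^2 = 1666681 ≡ 2189
1503^128 ≡ 2189^2 = 4791721 ≡ 473
1503^256 ≡ 473^2 = 223729 ≡ 2056
1503^512 ≡ 2056^2 = 4227136 ≡ 3682
1503^1024 ≡ 3682^2 = 13557124 ≡ 70
1503^2048 ≡ 70^2 = 4900 ≡ 1011
2057 = 2048 + 8 + 1, so 1503^2057 ≡ 1011·1559·1503 ≡ 2598 (mod 3889)
2057^2 = 4231249 ≡ 17
2057^4 ≡ 17^2 = 289
2057^8 ≡ 289^2 = 83521 ≡ 1852
2057^16 ≡ 1852^2 = 3429904 ≡ 3695
2057^32 ≡ 3695^2 = 13653025 ≡ 2635
2057^64 ≡ 2635^2 = 6943225 ≡ 1360
2057^128 ≡ 1360^2 = 1849600 ≡ 2325
2057^256 ≡ 2325^2 = 5405625 ≡ 3804
2057^512 ≡ 3804^2 = 14470416 ≡ 3336
2057^1024 ≡ 3336^2 = 11128896 ≡ 2467
2057^2048 ≡ 2467^2 = 6086089 ≡ 3693
3112 = 2048 + 1024 + 32 + 8, so 2057^3112 ≡ 3693·2467·2635·1852 ≡ 3664 (mod 3889)
2598·3664 = 9519072 ≡ 2689 (mod 3889)
2689 ≡ 2689 (mod 3889), so the signature is genuine.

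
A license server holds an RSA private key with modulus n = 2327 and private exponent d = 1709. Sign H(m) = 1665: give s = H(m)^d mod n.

248

(H(m))^2 ≡ 1665^2 = 2772225 ≡ 768
(H(m))^4 ≡ 768^2 = 589824 ≡ 1093
(H(m))^8 ≡ 1093^2 = 1194649 ≡ 898
(H(m))^16 ≡ 898^2 = 806404 ≡ 1262
(H(m))^32 ≡ 1262^2 = 1592644 ≡ 976
(H(m))^64 ≡ 976^2 = 952576 ≡ 833
(H(m))^128 ≡ 833^2 = 693889 ≡ 443
(H(m))^256 ≡ 443^2 = 196249 ≡ 781
(H(m))^512 ≡ 781^2 = 609961 ≡ 287
(H(m))^1024 ≡ 287^2 = 82369 ≡ 924
1709 = 1024 + 512 + 128 + 32 + 8 + 4 + 1, so (H(m))^1709 ≡ 924·287·443·976·898·1093·1665 ≡ 248 (mod 2327)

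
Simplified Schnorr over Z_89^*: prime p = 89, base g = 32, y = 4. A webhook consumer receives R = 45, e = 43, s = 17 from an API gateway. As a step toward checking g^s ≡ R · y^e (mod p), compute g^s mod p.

32^2 = 1024 ≡ 45
32^4 ≡ 45^2 = 2025 ≡ 67
32^8 ≡ 67^2 = 4489 ≡ 39
32^16 ≡ 39^2 = 1521 ≡ 8
17 = 16 + 1, so 32^17 ≡ 8·32 ≡ 78 (mod 89)

78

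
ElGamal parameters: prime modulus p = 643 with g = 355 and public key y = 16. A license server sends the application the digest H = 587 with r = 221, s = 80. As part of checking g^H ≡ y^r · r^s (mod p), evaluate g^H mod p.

355^2 = 126025 ≡ 640
355^4 ≡ 640^2 = 409600 ≡ 9
355^8 ≡ 9^2 = 81
355^16 ≡ 81^2 = 6561 ≡ 131
355^32 ≡ 131^2 = 17161 ≡ 443
355^64 ≡ 443^2 = 196249 ≡ 134
355^128 ≡ 134^2 = 17956 ≡ 595
355^256 ≡ 595^2 = 354025 ≡ 375
355^512 ≡ 375^2 = 140625 ≡ 451
587 = 512 + 64 + 8 + 2 + 1, so 355^587 ≡ 451·134·81·640·355 ≡ 181 (mod 643)

181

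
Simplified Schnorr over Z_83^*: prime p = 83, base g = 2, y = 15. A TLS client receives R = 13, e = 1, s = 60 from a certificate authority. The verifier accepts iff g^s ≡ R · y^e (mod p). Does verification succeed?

g^s mod p:
Squares mod 83: 2^1≡2, 2^2≡4, 2^4≡16, 2^8≡7, 2^16≡49, 2^32≡77
60 = 32 + 16 + 8 + 4, so 2^60 ≡ 77·49·7·16 ≡ 23 (mod 83)
R · y^e mod p:
15^1 mod 83 = 15
13·15 = 195 ≡ 29 (mod 83)
23 ≠ 29; the check fails.

fails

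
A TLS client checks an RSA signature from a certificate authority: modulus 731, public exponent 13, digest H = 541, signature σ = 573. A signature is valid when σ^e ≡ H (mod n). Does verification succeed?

passes

σ^2 ≡ 573^2 = 328329 ≡ 110
σ^4 ≡ 110^2 = 12100 ≡ 404
σ^8 ≡ 404^2 = 163216 ≡ 203
13 = 8 + 4 + 1, so σ^13 ≡ 203·404·573 ≡ 541 (mod 731)
Since 541 equals the digest 541, verification succeeds.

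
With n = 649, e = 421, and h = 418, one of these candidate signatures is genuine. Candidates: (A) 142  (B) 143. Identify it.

Candidate A: 142^2 = 20164 ≡ 45; 142^4 ≡ 45^2 = 2025 ≡ 78; 142^8 ≡ 78^2 = 6084 ≡ 243; 142^16 ≡ 243^2 = 59049 ≡ 639; 142^32 ≡ 639^2 = 408321 ≡ 100; 142^64 ≡ 100^2 = 10000 ≡ 265; 142^128 ≡ 265^2 = 70225 ≡ 133; 142^256 ≡ 133^2 = 17689 ≡ 166; 421 = 256 + 128 + 32 + 4 + 1, so 142^421 ≡ 166·133·100·78·142 ≡ 329 (mod 649)
Candidate B: 143^2 = 20449 ≡ 330; 143^4 ≡ 330^2 = 108900 ≡ 517; 143^8 ≡ 517^2 = 267289 ≡ 550; 143^16 ≡ 550^2 = 302500 ≡ 66; 143^32 ≡ 66^2 = 4356 ≡ 462; 143^64 ≡ 462^2 = 213444 ≡ 572; 143^128 ≡ 572^2 = 327184 ≡ 88; 143^256 ≡ 88^2 = 7744 ≡ 605; 421 = 256 + 128 + 32 + 4 + 1, so 143^421 ≡ 605·88·462·517·143 ≡ 418 (mod 649)
  → matches h = 418

B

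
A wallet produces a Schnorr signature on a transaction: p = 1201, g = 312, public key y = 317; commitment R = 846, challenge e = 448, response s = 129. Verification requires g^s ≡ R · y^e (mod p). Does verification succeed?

g^s mod p:
312^129 mod 1201 = 1154
R · y^e mod p:
317^448 mod 1201 = 216
846·216 = 182736 ≡ 184 (mod 1201)
1154 ≠ 184; the check fails.

fails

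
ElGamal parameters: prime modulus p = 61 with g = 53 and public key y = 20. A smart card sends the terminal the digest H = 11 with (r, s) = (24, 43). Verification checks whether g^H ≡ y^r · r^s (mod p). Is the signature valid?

valid

Left side g^H mod p:
53^2 = 2809 ≡ 3
53^4 ≡ 3^2 = 9
53^8 ≡ 9^2 = 81 ≡ 20
11 = 8 + 2 + 1, so 53^11 ≡ 20·3·53 ≡ 8 (mod 61)
Right side y^r · r^s mod p:
20^2 = 400 ≡ 34
20^4 ≡ 34^2 = 1156 ≡ 58
20^8 ≡ 58^2 = 3364 ≡ 9
20^16 ≡ 9^2 = 81 ≡ 20
24 = 16 + 8, so 20^24 ≡ 20·9 ≡ 58 (mod 61)
24^2 = 576 ≡ 27
24^4 ≡ 27^2 = 729 ≡ 58
24^8 ≡ 58^2 = 3364 ≡ 9
24^16 ≡ 9^2 = 81 ≡ 20
24^32 ≡ 20^2 = 400 ≡ 34
43 = 32 + 8 + 2 + 1, so 24^43 ≡ 34·9·27·24 ≡ 38 (mod 61)
58·38 = 2204 ≡ 8 (mod 61)
8 ≡ 8 (mod 61), so the signature is genuine.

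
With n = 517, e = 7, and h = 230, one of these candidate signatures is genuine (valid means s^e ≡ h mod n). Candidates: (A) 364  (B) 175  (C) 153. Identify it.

Candidate A: Squares mod 517: 364^1≡364, 364^2≡144, 364^4≡56; 7 = 4 + 2 + 1, so 364^7 ≡ 56·144·364 ≡ 287 (mod 517)
Candidate B: Squares mod 517: 175^1≡175, 175^2≡122, 175^4≡408; 7 = 4 + 2 + 1, so 175^7 ≡ 408·122·175 ≡ 384 (mod 517)
Candidate C: Squares mod 517: 153^1≡153, 153^2≡144, 153^4≡56; 7 = 4 + 2 + 1, so 153^7 ≡ 56·144·153 ≡ 230 (mod 517)
  → matches h = 230

C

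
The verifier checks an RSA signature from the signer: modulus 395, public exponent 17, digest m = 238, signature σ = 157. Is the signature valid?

σ^17 mod 395 = 157
The recovered value 157 does not match the digest 238.

invalid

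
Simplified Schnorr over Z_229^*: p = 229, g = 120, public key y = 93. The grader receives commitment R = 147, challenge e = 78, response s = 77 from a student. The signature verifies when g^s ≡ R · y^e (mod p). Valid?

g^s mod p:
Squares mod 229: 120^1≡120, 120^2≡202, 120^4≡42, 120^8≡161, 120^16≡44, 120^32≡104, 120^64≡53
77 = 64 + 8 + 4 + 1, so 120^77 ≡ 53·161·42·120 ≡ 120 (mod 229)
R · y^e mod p:
Squares mod 229: 93^1≡93, 93^2≡176, 93^4≡61, 93^8≡57, 93^16≡43, 93^32≡17, 93^64≡60
78 = 64 + 8 + 4 + 2, so 93^78 ≡ 60·57·61·176 ≡ 176 (mod 229)
147·176 = 25872 ≡ 224 (mod 229)
120 ≠ 224; the check fails.

no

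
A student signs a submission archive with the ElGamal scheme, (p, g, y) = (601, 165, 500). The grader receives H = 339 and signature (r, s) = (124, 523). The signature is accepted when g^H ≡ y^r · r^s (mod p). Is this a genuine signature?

genuine

Left side g^H mod p:
Squares mod 601: 165^1≡165, 165^2≡180, 165^4≡547, 165^8≡512, 165^16≡108, 165^32≡245, 165^64≡526, 165^128≡216, 165^256≡379
339 = 256 + 64 + 16 + 2 + 1, so 165^339 ≡ 379·526·108·180·165 ≡ 205 (mod 601)
Right side y^r · r^s mod p:
Squares mod 601: 500^1≡500, 500^2≡585, 500^4≡256, 500^8≡27, 500^16≡128, 500^32≡157, 500^64≡8
124 = 64 + 32 + 16 + 8 + 4, so 500^124 ≡ 8·157·128·27·256 ≡ 451 (mod 601)
Squares mod 601: 124^1≡124, 124^2≡351, 124^4≡597, 124^8≡16, 124^16≡256, 124^32≡27, 124^64≡128, 124^128≡157, 124^256≡8, 124^512≡64
523 = 512 + 8 + 2 + 1, so 124^523 ≡ 64·16·351·124 ≡ 219 (mod 601)
451·219 = 98769 ≡ 205 (mod 601)
205 ≡ 205 (mod 601), so the signature is genuine.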